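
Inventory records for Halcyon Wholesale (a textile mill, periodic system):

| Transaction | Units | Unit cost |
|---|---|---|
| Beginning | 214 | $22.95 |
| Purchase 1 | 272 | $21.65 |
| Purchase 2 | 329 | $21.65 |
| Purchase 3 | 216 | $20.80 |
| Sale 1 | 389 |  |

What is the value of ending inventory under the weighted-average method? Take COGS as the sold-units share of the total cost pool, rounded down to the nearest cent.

Ending inventory = $13,958.21

Sale 1, sell 389: 389/1031 × $22,415.75 → $8,457.54
Ending inventory (cost pool remaining) = $13,958.21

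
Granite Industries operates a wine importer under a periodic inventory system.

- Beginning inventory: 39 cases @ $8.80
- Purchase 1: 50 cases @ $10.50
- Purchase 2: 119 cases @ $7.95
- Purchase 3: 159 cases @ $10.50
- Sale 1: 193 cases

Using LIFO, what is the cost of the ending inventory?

Ending inventory = $1,543.95

Sale 1 (193) [LIFO — newest first]: 159 @ $10.50 + 34 @ $7.95 = $1,939.80
Ending inventory: 39 @ $8.80 + 50 @ $10.50 + 85 @ $7.95 = $1,543.95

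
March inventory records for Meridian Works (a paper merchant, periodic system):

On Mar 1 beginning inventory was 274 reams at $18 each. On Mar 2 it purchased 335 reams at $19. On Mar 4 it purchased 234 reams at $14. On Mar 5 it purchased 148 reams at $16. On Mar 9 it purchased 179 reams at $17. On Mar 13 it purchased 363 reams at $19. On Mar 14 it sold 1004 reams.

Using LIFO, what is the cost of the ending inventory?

Ending inventory = $9,777

Mar 14, 1004 sold [LIFO — newest first]: 363 @ $19 + 179 @ $17 + 148 @ $16 + 234 @ $14 + 80 @ $19 = $17,104
Ending inventory: 274 @ $18 + 255 @ $19 = $9,777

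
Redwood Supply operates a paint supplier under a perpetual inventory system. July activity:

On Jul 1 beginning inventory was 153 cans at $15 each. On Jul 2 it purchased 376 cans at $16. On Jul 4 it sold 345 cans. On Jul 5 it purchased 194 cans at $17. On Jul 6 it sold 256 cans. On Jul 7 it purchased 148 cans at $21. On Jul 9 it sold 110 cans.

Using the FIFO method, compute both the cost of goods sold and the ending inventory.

COGS = $11,405; ending inventory = $3,312

Jul 4, 345 sold [FIFO — oldest first]: 153 @ $15 + 192 @ $16 = $5,367
Jul 6, 256 sold [FIFO — oldest first]: 184 @ $16 + 72 @ $17 = $4,168
Jul 9, 110 sold [FIFO — oldest first]: 110 @ $17 = $1,870
Total COGS = $5,367 + $4,168 + $1,870 = $11,405
Ending inventory: 12 @ $17 + 148 @ $21 = $3,312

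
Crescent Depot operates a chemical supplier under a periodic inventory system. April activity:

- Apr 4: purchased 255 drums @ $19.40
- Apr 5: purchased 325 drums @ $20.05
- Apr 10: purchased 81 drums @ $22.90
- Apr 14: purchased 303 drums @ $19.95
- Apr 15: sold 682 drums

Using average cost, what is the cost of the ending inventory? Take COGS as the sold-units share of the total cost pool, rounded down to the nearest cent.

Apr 15, sell 682: 682/964 × $19,363.00 → $13,698.71
Ending inventory (cost pool remaining) = $5,664.29

Ending inventory = $5,664.29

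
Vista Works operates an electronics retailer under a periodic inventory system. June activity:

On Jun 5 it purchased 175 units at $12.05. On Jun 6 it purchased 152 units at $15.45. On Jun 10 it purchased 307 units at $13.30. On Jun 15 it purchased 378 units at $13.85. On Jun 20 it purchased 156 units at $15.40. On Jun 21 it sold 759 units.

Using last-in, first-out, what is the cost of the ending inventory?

Jun 21, 759 sold [LIFO — newest first]: 156 @ $15.40 + 378 @ $13.85 + 225 @ $13.30 = $10,630.20
Ending inventory: 175 @ $12.05 + 152 @ $15.45 + 82 @ $13.30 = $5,547.75
Check: goods available $16,177.95 = COGS $10,630.20 + ending $5,547.75

Ending inventory = $5,547.75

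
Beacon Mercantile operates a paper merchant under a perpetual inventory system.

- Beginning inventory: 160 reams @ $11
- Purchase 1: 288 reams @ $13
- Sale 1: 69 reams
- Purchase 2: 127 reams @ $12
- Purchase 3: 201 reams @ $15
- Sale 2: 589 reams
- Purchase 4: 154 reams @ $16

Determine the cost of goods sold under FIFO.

COGS = $8,273

Sale 1 (69) [FIFO — oldest first]: 69 @ $11 = $759
Sale 2 (589) [FIFO — oldest first]: 91 @ $11 + 288 @ $13 + 127 @ $12 + 83 @ $15 = $7,514
Total COGS = $759 + $7,514 = $8,273
Ending inventory: 118 @ $15 + 154 @ $16 = $4,234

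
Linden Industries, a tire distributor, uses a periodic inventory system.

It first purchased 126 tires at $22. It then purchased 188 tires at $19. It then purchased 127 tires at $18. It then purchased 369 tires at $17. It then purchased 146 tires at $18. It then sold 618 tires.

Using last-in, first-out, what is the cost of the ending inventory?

Ending inventory = $6,776

Sale 1 (618) [LIFO — newest first]: 146 @ $18 + 369 @ $17 + 103 @ $18 = $10,755
Ending inventory: 126 @ $22 + 188 @ $19 + 24 @ $18 = $6,776
Check: goods available $17,531 = COGS $10,755 + ending $6,776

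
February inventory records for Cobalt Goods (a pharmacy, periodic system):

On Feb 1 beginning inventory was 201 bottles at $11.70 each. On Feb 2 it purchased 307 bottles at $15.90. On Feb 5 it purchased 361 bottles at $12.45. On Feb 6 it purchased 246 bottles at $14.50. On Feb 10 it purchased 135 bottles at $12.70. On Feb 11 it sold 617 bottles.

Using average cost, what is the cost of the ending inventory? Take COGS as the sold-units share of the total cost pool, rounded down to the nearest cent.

Ending inventory = $8,613.34

Feb 11, sell 617: 617/1250 × $17,008.95 → $8,395.61
Ending inventory (cost pool remaining) = $8,613.34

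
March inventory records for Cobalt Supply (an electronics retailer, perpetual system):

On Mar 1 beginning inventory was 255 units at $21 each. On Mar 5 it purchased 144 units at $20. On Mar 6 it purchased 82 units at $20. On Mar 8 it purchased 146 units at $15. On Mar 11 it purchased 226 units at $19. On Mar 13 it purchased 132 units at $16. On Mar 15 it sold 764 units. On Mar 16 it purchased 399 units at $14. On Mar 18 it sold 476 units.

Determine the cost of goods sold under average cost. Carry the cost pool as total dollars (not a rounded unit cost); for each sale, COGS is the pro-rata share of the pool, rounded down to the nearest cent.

After Mar 1: 255 on hand, pool $5,355.00 (≈ $21.0000 each)
After Mar 5: 399 on hand, pool $8,235.00 (≈ $20.6391 each)
After Mar 6: 481 on hand, pool $9,875.00 (≈ $20.5301 each)
After Mar 8: 627 on hand, pool $12,065.00 (≈ $19.2424 each)
After Mar 11: 853 on hand, pool $16,359.00 (≈ $19.1782 each)
After Mar 13: 985 on hand, pool $18,471.00 (≈ $18.7523 each)
Mar 15, sell 764: 764/985 × $18,471.00 → $14,326.74
After Mar 16: 620 on hand, pool $9,730.26 (≈ $15.6940 each)
Mar 18, sell 476: 476/620 × $9,730.26 → $7,470.32
Total COGS = $14,326.74 + $7,470.32 = $21,797.06
Ending inventory (cost pool remaining) = $2,259.94

COGS = $21,797.06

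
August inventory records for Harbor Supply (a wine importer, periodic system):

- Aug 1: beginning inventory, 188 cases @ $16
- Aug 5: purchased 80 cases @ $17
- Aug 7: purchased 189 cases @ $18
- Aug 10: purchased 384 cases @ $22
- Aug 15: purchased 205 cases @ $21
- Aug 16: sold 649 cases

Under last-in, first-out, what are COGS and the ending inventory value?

COGS = $13,833; ending inventory = $6,690

Aug 16, 649 sold [LIFO — newest first]: 205 @ $21 + 384 @ $22 + 60 @ $18 = $13,833
Ending inventory: 188 @ $16 + 80 @ $17 + 129 @ $18 = $6,690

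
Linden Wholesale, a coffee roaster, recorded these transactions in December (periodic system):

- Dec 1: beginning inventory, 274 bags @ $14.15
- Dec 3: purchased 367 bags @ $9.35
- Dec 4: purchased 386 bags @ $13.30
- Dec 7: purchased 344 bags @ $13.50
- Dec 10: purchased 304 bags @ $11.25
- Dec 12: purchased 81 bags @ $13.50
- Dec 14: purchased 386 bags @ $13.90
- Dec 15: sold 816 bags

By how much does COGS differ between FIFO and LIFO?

FIFO COGS: 274 @ $14.15 + 367 @ $9.35 + 175 @ $13.30 = $9,636.05
LIFO COGS: 386 @ $13.90 + 81 @ $13.50 + 304 @ $11.25 + 45 @ $13.50 = $10,486.40
Difference = |$9,636.05 − $10,486.40| = $850.35

$850.35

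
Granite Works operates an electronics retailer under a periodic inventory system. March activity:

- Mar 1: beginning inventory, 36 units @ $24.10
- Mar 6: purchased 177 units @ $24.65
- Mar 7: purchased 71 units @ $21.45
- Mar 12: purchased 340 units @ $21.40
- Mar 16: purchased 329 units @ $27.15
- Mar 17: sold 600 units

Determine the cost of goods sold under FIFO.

COGS = $13,516.00

Mar 17, 600 sold [FIFO — oldest first]: 36 @ $24.10 + 177 @ $24.65 + 71 @ $21.45 + 316 @ $21.40 = $13,516.00
Ending inventory: 24 @ $21.40 + 329 @ $27.15 = $9,445.95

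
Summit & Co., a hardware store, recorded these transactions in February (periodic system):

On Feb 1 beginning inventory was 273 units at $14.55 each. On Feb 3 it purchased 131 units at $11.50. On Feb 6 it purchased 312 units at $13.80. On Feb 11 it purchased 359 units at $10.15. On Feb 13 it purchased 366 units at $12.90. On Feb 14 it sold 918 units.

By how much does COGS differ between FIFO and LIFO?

$805.90

FIFO COGS: 273 @ $14.55 + 131 @ $11.50 + 312 @ $13.80 + 202 @ $10.15 = $11,834.55
LIFO COGS: 366 @ $12.90 + 359 @ $10.15 + 193 @ $13.80 = $11,028.65
Difference = |$11,834.55 − $11,028.65| = $805.90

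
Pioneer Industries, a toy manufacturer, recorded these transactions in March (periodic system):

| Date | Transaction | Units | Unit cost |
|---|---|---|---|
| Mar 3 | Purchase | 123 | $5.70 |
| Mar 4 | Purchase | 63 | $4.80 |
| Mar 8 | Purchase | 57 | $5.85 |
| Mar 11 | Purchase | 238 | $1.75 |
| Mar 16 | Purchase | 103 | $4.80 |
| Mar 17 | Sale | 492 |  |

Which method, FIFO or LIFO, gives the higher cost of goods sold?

FIFO

FIFO COGS: 123 @ $5.70 + 63 @ $4.80 + 57 @ $5.85 + 238 @ $1.75 + 11 @ $4.80 = $1,806.25
LIFO COGS: 103 @ $4.80 + 238 @ $1.75 + 57 @ $5.85 + 63 @ $4.80 + 31 @ $5.70 = $1,723.45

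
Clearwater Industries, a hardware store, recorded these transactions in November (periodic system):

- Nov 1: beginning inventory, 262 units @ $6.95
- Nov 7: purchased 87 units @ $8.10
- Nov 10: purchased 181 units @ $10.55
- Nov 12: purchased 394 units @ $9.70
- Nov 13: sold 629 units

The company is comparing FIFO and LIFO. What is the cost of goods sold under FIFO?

COGS = $5,395.45

FIFO COGS: 262 @ $6.95 + 87 @ $8.10 + 181 @ $10.55 + 99 @ $9.70 = $5,395.45
LIFO COGS: 394 @ $9.70 + 181 @ $10.55 + 54 @ $8.10 = $6,168.75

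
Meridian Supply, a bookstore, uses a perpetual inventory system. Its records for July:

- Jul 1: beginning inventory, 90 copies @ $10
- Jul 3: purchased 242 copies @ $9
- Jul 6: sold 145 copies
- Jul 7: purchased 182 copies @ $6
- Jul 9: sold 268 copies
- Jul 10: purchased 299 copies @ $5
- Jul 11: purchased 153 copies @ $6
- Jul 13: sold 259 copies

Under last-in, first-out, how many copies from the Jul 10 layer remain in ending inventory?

193

Jul 6, 145 sold [LIFO — newest first]: 145 @ $9 = $1,305
Jul 9, 268 sold [LIFO — newest first]: 182 @ $6 + 86 @ $9 = $1,866
Jul 13, 259 sold [LIFO — newest first]: 153 @ $6 + 106 @ $5 = $1,448
Total COGS = $1,305 + $1,866 + $1,448 = $4,619
Ending inventory: 90 @ $10 + 11 @ $9 + 193 @ $5 = $1,964
Check: goods available $6,583 = COGS $4,619 + ending $1,964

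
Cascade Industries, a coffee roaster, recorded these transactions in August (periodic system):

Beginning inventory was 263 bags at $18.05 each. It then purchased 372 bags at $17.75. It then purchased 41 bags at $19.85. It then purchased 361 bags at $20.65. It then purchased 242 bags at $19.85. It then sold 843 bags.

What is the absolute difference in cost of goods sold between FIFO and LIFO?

FIFO COGS: 263 @ $18.05 + 372 @ $17.75 + 41 @ $19.85 + 167 @ $20.65 = $15,612.55
LIFO COGS: 242 @ $19.85 + 361 @ $20.65 + 41 @ $19.85 + 199 @ $17.75 = $16,604.45
Difference = |$15,612.55 − $16,604.45| = $991.90

$991.90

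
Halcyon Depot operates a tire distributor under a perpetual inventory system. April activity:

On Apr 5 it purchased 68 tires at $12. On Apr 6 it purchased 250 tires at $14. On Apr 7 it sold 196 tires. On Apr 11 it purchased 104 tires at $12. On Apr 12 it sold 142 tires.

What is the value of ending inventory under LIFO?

Apr 7, 196 sold [LIFO — newest first]: 196 @ $14 = $2,744
Apr 12, 142 sold [LIFO — newest first]: 104 @ $12 + 38 @ $14 = $1,780
Total COGS = $2,744 + $1,780 = $4,524
Ending inventory: 68 @ $12 + 16 @ $14 = $1,040

Ending inventory = $1,040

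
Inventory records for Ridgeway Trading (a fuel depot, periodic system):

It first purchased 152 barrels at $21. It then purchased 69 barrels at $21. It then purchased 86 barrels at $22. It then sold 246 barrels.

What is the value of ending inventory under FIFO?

Sale 1 (246) [FIFO — oldest first]: 152 @ $21 + 69 @ $21 + 25 @ $22 = $5,191
Ending inventory: 61 @ $22 = $1,342

Ending inventory = $1,342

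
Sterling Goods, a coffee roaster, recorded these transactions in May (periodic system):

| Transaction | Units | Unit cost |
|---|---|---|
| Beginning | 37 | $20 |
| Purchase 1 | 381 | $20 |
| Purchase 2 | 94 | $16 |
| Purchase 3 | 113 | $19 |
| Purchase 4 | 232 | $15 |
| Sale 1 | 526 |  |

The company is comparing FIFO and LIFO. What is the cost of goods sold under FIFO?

FIFO COGS: 37 @ $20 + 381 @ $20 + 94 @ $16 + 14 @ $19 = $10,130
LIFO COGS: 232 @ $15 + 113 @ $19 + 94 @ $16 + 87 @ $20 = $8,871

COGS = $10,130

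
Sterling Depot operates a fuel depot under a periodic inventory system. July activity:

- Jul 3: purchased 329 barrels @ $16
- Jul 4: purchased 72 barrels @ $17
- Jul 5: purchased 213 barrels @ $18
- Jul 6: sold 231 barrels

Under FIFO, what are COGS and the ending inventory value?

COGS = $3,696; ending inventory = $6,626

Jul 6, 231 sold [FIFO — oldest first]: 231 @ $16 = $3,696
Ending inventory: 98 @ $16 + 72 @ $17 + 213 @ $18 = $6,626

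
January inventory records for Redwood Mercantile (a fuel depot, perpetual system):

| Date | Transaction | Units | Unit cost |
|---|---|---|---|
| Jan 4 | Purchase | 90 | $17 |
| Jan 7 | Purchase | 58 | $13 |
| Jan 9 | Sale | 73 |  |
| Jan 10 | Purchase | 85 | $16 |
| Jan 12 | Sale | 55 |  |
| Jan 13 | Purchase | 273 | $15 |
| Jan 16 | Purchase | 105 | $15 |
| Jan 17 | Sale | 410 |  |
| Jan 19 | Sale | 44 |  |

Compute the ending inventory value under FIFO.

Ending inventory = $435

Jan 9, 73 sold [FIFO — oldest first]: 73 @ $17 = $1,241
Jan 12, 55 sold [FIFO — oldest first]: 17 @ $17 + 38 @ $13 = $783
Jan 17, 410 sold [FIFO — oldest first]: 20 @ $13 + 85 @ $16 + 273 @ $15 + 32 @ $15 = $6,195
Jan 19, 44 sold [FIFO — oldest first]: 44 @ $15 = $660
Total COGS = $1,241 + $783 + $6,195 + $660 = $8,879
Ending inventory: 29 @ $15 = $435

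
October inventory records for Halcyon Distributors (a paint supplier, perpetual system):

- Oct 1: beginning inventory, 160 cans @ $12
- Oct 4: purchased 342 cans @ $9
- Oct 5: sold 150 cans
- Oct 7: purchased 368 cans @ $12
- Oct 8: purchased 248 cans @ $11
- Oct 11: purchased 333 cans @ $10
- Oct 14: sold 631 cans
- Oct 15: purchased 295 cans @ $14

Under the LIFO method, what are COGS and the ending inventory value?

Oct 5, 150 sold [LIFO — newest first]: 150 @ $9 = $1,350
Oct 14, 631 sold [LIFO — newest first]: 333 @ $10 + 248 @ $11 + 50 @ $12 = $6,658
Total COGS = $1,350 + $6,658 = $8,008
Ending inventory: 160 @ $12 + 192 @ $9 + 318 @ $12 + 295 @ $14 = $11,594

COGS = $8,008; ending inventory = $11,594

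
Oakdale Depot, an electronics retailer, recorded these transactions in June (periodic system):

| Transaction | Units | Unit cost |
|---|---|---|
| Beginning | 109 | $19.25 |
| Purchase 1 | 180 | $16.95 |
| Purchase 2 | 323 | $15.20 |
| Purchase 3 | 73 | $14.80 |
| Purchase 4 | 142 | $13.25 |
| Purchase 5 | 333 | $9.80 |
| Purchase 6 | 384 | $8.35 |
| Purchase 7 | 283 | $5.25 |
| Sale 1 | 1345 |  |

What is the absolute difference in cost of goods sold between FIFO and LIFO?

$4,935.45

FIFO COGS: 109 @ $19.25 + 180 @ $16.95 + 323 @ $15.20 + 73 @ $14.80 + 142 @ $13.25 + 333 @ $9.80 + 185 @ $8.35 = $17,828.90
LIFO COGS: 283 @ $5.25 + 384 @ $8.35 + 333 @ $9.80 + 142 @ $13.25 + 73 @ $14.80 + 130 @ $15.20 = $12,893.45
Difference = |$17,828.90 − $12,893.45| = $4,935.45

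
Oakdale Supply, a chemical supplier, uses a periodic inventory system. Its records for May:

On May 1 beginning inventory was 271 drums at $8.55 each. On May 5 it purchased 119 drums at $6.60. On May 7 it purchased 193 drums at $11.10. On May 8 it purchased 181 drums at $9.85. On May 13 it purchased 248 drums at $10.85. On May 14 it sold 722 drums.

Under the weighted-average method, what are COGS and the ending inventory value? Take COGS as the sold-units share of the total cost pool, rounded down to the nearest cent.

COGS = $6,933.48; ending inventory = $2,784.92

May 14, sell 722: 722/1012 × $9,718.40 → $6,933.48
Ending inventory (cost pool remaining) = $2,784.92
Check: goods available $9,718.40 = COGS $6,933.48 + ending $2,784.92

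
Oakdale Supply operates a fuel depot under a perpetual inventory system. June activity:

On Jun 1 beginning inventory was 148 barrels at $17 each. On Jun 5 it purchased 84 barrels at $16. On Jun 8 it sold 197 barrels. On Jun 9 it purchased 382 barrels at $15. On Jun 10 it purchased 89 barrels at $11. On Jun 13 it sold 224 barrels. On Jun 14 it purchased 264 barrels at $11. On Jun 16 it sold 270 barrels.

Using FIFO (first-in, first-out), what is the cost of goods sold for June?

COGS = $10,437

Jun 8, 197 sold [FIFO — oldest first]: 148 @ $17 + 49 @ $16 = $3,300
Jun 13, 224 sold [FIFO — oldest first]: 35 @ $16 + 189 @ $15 = $3,395
Jun 16, 270 sold [FIFO — oldest first]: 193 @ $15 + 77 @ $11 = $3,742
Total COGS = $3,300 + $3,395 + $3,742 = $10,437
Ending inventory: 12 @ $11 + 264 @ $11 = $3,036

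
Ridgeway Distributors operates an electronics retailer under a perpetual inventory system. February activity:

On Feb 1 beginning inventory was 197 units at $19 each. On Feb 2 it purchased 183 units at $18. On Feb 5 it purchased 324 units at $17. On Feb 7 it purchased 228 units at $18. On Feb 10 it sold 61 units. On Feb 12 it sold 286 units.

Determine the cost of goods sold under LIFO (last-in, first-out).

Feb 10, 61 sold [LIFO — newest first]: 61 @ $18 = $1,098
Feb 12, 286 sold [LIFO — newest first]: 167 @ $18 + 119 @ $17 = $5,029
Total COGS = $1,098 + $5,029 = $6,127
Ending inventory: 197 @ $19 + 183 @ $18 + 205 @ $17 = $10,522

COGS = $6,127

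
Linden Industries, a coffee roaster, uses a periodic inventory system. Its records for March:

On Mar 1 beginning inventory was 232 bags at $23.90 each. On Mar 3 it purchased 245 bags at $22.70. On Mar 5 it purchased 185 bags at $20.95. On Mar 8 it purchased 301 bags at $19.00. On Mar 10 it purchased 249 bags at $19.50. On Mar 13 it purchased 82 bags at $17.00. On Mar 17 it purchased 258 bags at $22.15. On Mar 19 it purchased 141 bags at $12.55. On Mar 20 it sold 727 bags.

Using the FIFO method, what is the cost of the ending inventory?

Mar 20, 727 sold [FIFO — oldest first]: 232 @ $23.90 + 245 @ $22.70 + 185 @ $20.95 + 65 @ $19.00 = $16,217.05
Ending inventory: 236 @ $19.00 + 249 @ $19.50 + 82 @ $17.00 + 258 @ $22.15 + 141 @ $12.55 = $18,217.75

Ending inventory = $18,217.75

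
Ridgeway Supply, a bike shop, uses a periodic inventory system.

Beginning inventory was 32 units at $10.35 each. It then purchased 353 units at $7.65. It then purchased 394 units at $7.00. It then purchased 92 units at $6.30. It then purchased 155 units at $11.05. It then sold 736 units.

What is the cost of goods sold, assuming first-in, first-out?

COGS = $5,488.65

Sale 1 (736) [FIFO — oldest first]: 32 @ $10.35 + 353 @ $7.65 + 351 @ $7.00 = $5,488.65
Ending inventory: 43 @ $7.00 + 92 @ $6.30 + 155 @ $11.05 = $2,593.35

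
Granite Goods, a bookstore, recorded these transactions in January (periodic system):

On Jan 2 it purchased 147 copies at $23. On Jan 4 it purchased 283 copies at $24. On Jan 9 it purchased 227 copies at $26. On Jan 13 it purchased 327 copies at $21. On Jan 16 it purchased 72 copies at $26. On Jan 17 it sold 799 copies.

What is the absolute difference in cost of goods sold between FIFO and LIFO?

FIFO COGS: 147 @ $23 + 283 @ $24 + 227 @ $26 + 142 @ $21 = $19,057
LIFO COGS: 72 @ $26 + 327 @ $21 + 227 @ $26 + 173 @ $24 = $18,793
Difference = |$19,057 − $18,793| = $264

$264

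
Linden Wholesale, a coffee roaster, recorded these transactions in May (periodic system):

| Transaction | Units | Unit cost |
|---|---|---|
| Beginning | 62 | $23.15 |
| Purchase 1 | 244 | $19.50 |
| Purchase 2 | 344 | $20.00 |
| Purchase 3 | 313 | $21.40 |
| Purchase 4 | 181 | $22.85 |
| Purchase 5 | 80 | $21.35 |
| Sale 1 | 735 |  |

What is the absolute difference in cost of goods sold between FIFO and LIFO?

FIFO COGS: 62 @ $23.15 + 244 @ $19.50 + 344 @ $20.00 + 85 @ $21.40 = $14,892.30
LIFO COGS: 80 @ $21.35 + 181 @ $22.85 + 313 @ $21.40 + 161 @ $20.00 = $15,762.05
Difference = |$14,892.30 − $15,762.05| = $869.75

$869.75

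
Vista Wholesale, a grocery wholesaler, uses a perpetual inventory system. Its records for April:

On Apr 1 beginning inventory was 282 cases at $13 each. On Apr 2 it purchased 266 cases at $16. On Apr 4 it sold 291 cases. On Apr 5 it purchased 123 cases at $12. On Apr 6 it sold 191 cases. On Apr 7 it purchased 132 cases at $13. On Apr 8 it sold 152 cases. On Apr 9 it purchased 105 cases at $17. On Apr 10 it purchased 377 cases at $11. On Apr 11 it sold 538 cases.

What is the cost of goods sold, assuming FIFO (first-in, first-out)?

Apr 4, 291 sold [FIFO — oldest first]: 282 @ $13 + 9 @ $16 = $3,810
Apr 6, 191 sold [FIFO — oldest first]: 191 @ $16 = $3,056
Apr 8, 152 sold [FIFO — oldest first]: 66 @ $16 + 86 @ $12 = $2,088
Apr 11, 538 sold [FIFO — oldest first]: 37 @ $12 + 132 @ $13 + 105 @ $17 + 264 @ $11 = $6,849
Total COGS = $3,810 + $3,056 + $2,088 + $6,849 = $15,803
Ending inventory: 113 @ $11 = $1,243
Check: goods available $17,046 = COGS $15,803 + ending $1,243

COGS = $15,803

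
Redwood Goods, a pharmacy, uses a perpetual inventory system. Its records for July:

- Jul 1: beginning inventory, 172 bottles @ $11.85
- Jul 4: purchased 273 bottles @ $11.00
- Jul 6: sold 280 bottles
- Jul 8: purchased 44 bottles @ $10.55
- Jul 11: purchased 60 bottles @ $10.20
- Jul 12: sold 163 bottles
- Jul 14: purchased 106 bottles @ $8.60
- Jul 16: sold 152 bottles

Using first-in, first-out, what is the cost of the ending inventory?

Ending inventory = $516.00

Jul 6, 280 sold [FIFO — oldest first]: 172 @ $11.85 + 108 @ $11.00 = $3,226.20
Jul 12, 163 sold [FIFO — oldest first]: 163 @ $11.00 = $1,793.00
Jul 16, 152 sold [FIFO — oldest first]: 2 @ $11.00 + 44 @ $10.55 + 60 @ $10.20 + 46 @ $8.60 = $1,493.80
Total COGS = $3,226.20 + $1,793.00 + $1,493.80 = $6,513.00
Ending inventory: 60 @ $8.60 = $516.00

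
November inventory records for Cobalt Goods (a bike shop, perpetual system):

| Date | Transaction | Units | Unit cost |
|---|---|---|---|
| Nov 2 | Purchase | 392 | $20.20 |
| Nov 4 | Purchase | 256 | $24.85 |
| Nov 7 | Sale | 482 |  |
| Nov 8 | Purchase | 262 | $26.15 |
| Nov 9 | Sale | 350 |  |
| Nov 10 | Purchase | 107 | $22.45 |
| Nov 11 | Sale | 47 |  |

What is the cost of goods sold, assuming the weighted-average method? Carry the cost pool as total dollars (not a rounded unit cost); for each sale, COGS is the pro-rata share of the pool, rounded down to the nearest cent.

After Nov 2: 392 on hand, pool $7,918.40 (≈ $20.2000 each)
After Nov 4: 648 on hand, pool $14,280.00 (≈ $22.0370 each)
Nov 7, sell 482: 482/648 × $14,280.00 → $10,621.85
After Nov 8: 428 on hand, pool $10,509.45 (≈ $24.5548 each)
Nov 9, sell 350: 350/428 × $10,509.45 → $8,594.17
After Nov 10: 185 on hand, pool $4,317.43 (≈ $23.3375 each)
Nov 11, sell 47: 47/185 × $4,317.43 → $1,096.86
Total COGS = $10,621.85 + $8,594.17 + $1,096.86 = $20,312.88
Ending inventory (cost pool remaining) = $3,220.57

COGS = $20,312.88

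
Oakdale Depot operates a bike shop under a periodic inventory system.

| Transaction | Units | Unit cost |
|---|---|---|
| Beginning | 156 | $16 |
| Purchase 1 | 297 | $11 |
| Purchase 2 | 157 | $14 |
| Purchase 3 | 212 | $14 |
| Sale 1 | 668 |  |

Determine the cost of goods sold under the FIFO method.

Sale 1 (668) [FIFO — oldest first]: 156 @ $16 + 297 @ $11 + 157 @ $14 + 58 @ $14 = $8,773
Ending inventory: 154 @ $14 = $2,156

COGS = $8,773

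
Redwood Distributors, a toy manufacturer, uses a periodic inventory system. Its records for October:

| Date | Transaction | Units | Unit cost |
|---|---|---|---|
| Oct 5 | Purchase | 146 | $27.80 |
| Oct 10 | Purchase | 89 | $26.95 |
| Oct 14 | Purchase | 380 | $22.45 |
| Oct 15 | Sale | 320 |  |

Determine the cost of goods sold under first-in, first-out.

COGS = $8,365.60

Oct 15, 320 sold [FIFO — oldest first]: 146 @ $27.80 + 89 @ $26.95 + 85 @ $22.45 = $8,365.60
Ending inventory: 295 @ $22.45 = $6,622.75
Check: goods available $14,988.35 = COGS $8,365.60 + ending $6,622.75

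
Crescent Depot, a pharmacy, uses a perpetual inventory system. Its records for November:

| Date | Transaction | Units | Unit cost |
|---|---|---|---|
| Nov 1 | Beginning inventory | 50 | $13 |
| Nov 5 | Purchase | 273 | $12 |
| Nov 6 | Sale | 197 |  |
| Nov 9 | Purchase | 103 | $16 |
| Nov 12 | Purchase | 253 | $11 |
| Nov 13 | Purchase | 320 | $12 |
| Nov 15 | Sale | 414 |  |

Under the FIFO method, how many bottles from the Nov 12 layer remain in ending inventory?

Nov 6, 197 sold [FIFO — oldest first]: 50 @ $13 + 147 @ $12 = $2,414
Nov 15, 414 sold [FIFO — oldest first]: 126 @ $12 + 103 @ $16 + 185 @ $11 = $5,195
Total COGS = $2,414 + $5,195 = $7,609
Ending inventory: 68 @ $11 + 320 @ $12 = $4,588
Check: goods available $12,197 = COGS $7,609 + ending $4,588

68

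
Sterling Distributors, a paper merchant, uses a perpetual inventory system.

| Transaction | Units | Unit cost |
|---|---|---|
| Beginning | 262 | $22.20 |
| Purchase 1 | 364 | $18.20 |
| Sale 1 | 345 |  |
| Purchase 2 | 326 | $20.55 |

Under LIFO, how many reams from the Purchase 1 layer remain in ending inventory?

19

Sale 1 (345) [LIFO — newest first]: 345 @ $18.20 = $6,279.00
Ending inventory: 262 @ $22.20 + 19 @ $18.20 + 326 @ $20.55 = $12,861.50
Check: goods available $19,140.50 = COGS $6,279.00 + ending $12,861.50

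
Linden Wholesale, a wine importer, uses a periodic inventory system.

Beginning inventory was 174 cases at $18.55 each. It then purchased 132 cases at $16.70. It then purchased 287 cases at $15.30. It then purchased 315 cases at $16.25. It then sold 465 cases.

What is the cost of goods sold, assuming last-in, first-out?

COGS = $7,413.75

Sale 1 (465) [LIFO — newest first]: 315 @ $16.25 + 150 @ $15.30 = $7,413.75
Ending inventory: 174 @ $18.55 + 132 @ $16.70 + 137 @ $15.30 = $7,528.20
Check: goods available $14,941.95 = COGS $7,413.75 + ending $7,528.20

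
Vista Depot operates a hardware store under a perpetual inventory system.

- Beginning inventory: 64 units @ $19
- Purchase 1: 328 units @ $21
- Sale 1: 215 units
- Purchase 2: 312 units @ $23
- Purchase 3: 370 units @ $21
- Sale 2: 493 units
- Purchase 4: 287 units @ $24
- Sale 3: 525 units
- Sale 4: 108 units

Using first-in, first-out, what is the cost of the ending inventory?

Sale 1 (215) [FIFO — oldest first]: 64 @ $19 + 151 @ $21 = $4,387
Sale 2 (493) [FIFO — oldest first]: 177 @ $21 + 312 @ $23 + 4 @ $21 = $10,977
Sale 3 (525) [FIFO — oldest first]: 366 @ $21 + 159 @ $24 = $11,502
Sale 4 (108) [FIFO — oldest first]: 108 @ $24 = $2,592
Total COGS = $4,387 + $10,977 + $11,502 + $2,592 = $29,458
Ending inventory: 20 @ $24 = $480

Ending inventory = $480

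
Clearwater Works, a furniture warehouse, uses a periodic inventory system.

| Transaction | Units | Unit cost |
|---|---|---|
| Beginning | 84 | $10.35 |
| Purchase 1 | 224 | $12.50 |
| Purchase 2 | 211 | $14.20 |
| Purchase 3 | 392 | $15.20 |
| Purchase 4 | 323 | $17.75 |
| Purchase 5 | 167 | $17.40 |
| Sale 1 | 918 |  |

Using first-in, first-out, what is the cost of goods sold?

COGS = $12,748.25

Sale 1 (918) [FIFO — oldest first]: 84 @ $10.35 + 224 @ $12.50 + 211 @ $14.20 + 392 @ $15.20 + 7 @ $17.75 = $12,748.25
Ending inventory: 316 @ $17.75 + 167 @ $17.40 = $8,514.80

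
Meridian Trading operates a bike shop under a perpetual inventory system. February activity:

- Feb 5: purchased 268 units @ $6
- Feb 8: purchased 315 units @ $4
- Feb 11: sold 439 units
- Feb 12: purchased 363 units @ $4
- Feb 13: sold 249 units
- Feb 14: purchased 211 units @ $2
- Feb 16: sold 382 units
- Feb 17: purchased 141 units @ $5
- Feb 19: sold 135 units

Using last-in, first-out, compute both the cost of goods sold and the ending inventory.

Feb 11, 439 sold [LIFO — newest first]: 315 @ $4 + 124 @ $6 = $2,004
Feb 13, 249 sold [LIFO — newest first]: 249 @ $4 = $996
Feb 16, 382 sold [LIFO — newest first]: 211 @ $2 + 114 @ $4 + 57 @ $6 = $1,220
Feb 19, 135 sold [LIFO — newest first]: 135 @ $5 = $675
Total COGS = $2,004 + $996 + $1,220 + $675 = $4,895
Ending inventory: 87 @ $6 + 6 @ $5 = $552

COGS = $4,895; ending inventory = $552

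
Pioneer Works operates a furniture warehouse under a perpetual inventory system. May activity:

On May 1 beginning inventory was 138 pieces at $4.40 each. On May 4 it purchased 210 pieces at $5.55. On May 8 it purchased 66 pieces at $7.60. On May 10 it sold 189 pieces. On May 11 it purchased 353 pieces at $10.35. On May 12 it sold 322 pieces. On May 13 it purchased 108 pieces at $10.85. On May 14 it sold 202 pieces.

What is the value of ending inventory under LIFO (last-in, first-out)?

Ending inventory = $740.40

May 10, 189 sold [LIFO — newest first]: 66 @ $7.60 + 123 @ $5.55 = $1,184.25
May 12, 322 sold [LIFO — newest first]: 322 @ $10.35 = $3,332.70
May 14, 202 sold [LIFO — newest first]: 108 @ $10.85 + 31 @ $10.35 + 63 @ $5.55 = $1,842.30
Total COGS = $1,184.25 + $3,332.70 + $1,842.30 = $6,359.25
Ending inventory: 138 @ $4.40 + 24 @ $5.55 = $740.40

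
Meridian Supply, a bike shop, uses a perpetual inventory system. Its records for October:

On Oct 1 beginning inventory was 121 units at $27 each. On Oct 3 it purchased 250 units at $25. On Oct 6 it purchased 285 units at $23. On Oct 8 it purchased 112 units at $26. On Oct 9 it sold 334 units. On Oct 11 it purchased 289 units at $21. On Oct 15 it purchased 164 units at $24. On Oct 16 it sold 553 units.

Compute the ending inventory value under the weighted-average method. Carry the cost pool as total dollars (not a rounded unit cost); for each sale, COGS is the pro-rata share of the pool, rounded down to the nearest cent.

Ending inventory = $7,807.00

After Oct 1: 121 on hand, pool $3,267.00 (≈ $27.0000 each)
After Oct 3: 371 on hand, pool $9,517.00 (≈ $25.6523 each)
After Oct 6: 656 on hand, pool $16,072.00 (≈ $24.5000 each)
After Oct 8: 768 on hand, pool $18,984.00 (≈ $24.7188 each)
Oct 9, sell 334: 334/768 × $18,984.00 → $8,256.06
After Oct 11: 723 on hand, pool $16,796.94 (≈ $23.2323 each)
After Oct 15: 887 on hand, pool $20,732.94 (≈ $23.3742 each)
Oct 16, sell 553: 553/887 × $20,732.94 → $12,925.94
Total COGS = $8,256.06 + $12,925.94 = $21,182.00
Ending inventory (cost pool remaining) = $7,807.00
Check: goods available $28,989.00 = COGS $21,182.00 + ending $7,807.00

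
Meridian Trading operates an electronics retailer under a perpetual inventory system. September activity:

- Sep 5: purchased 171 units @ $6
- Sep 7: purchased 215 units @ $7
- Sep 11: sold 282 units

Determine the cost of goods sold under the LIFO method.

COGS = $1,907

Sep 11, 282 sold [LIFO — newest first]: 215 @ $7 + 67 @ $6 = $1,907
Ending inventory: 104 @ $6 = $624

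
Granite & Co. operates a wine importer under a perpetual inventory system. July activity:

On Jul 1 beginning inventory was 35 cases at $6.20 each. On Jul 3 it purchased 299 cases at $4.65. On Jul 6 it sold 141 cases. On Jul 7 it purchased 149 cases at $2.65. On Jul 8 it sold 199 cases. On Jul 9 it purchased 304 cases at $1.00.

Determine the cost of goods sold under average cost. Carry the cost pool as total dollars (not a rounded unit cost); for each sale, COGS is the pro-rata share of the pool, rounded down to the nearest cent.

COGS = $1,448.74

After Jul 1: 35 on hand, pool $217.00 (≈ $6.2000 each)
After Jul 3: 334 on hand, pool $1,607.35 (≈ $4.8124 each)
Jul 6, sell 141: 141/334 × $1,607.35 → $678.55
After Jul 7: 342 on hand, pool $1,323.65 (≈ $3.8703 each)
Jul 8, sell 199: 199/342 × $1,323.65 → $770.19
After Jul 9: 447 on hand, pool $857.46 (≈ $1.9183 each)
Total COGS = $678.55 + $770.19 = $1,448.74
Ending inventory (cost pool remaining) = $857.46
Check: goods available $2,306.20 = COGS $1,448.74 + ending $857.46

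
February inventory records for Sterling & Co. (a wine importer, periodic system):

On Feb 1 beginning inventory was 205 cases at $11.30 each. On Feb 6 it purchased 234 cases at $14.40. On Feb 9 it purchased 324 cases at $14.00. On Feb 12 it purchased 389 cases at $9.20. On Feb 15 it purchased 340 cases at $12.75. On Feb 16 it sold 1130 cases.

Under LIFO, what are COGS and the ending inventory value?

COGS = $13,558.60; ending inventory = $4,577.30

Feb 16, 1130 sold [LIFO — newest first]: 340 @ $12.75 + 389 @ $9.20 + 324 @ $14.00 + 77 @ $14.40 = $13,558.60
Ending inventory: 205 @ $11.30 + 157 @ $14.40 = $4,577.30
Check: goods available $18,135.90 = COGS $13,558.60 + ending $4,577.30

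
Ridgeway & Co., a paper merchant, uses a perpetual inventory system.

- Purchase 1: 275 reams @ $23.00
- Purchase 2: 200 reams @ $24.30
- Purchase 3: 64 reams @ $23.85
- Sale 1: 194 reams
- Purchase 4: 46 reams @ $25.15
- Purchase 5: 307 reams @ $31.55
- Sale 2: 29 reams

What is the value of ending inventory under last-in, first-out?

Ending inventory = $17,953.80

Sale 1 (194) [LIFO — newest first]: 64 @ $23.85 + 130 @ $24.30 = $4,685.40
Sale 2 (29) [LIFO — newest first]: 29 @ $31.55 = $914.95
Total COGS = $4,685.40 + $914.95 = $5,600.35
Ending inventory: 275 @ $23.00 + 70 @ $24.30 + 46 @ $25.15 + 278 @ $31.55 = $17,953.80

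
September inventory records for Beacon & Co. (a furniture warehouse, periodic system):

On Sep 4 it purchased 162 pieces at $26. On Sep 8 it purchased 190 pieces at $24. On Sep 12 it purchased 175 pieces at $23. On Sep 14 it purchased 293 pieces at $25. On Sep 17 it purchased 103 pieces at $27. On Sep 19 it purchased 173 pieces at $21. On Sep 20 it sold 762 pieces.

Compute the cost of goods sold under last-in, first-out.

Sep 20, 762 sold [LIFO — newest first]: 173 @ $21 + 103 @ $27 + 293 @ $25 + 175 @ $23 + 18 @ $24 = $18,196
Ending inventory: 162 @ $26 + 172 @ $24 = $8,340

COGS = $18,196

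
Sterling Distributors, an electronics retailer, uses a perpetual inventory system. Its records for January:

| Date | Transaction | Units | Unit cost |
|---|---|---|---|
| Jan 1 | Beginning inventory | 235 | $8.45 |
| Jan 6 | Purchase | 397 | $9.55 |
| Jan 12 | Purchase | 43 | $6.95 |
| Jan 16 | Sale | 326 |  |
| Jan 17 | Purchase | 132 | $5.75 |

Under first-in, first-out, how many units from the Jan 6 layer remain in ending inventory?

306

Jan 16, 326 sold [FIFO — oldest first]: 235 @ $8.45 + 91 @ $9.55 = $2,854.80
Ending inventory: 306 @ $9.55 + 43 @ $6.95 + 132 @ $5.75 = $3,980.15
Check: goods available $6,834.95 = COGS $2,854.80 + ending $3,980.15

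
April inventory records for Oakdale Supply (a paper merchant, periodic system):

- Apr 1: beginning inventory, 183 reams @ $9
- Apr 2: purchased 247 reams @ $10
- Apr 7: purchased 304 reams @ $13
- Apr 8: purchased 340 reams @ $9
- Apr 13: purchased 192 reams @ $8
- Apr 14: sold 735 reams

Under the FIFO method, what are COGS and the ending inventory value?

COGS = $8,078; ending inventory = $4,587

Apr 14, 735 sold [FIFO — oldest first]: 183 @ $9 + 247 @ $10 + 304 @ $13 + 1 @ $9 = $8,078
Ending inventory: 339 @ $9 + 192 @ $8 = $4,587
Check: goods available $12,665 = COGS $8,078 + ending $4,587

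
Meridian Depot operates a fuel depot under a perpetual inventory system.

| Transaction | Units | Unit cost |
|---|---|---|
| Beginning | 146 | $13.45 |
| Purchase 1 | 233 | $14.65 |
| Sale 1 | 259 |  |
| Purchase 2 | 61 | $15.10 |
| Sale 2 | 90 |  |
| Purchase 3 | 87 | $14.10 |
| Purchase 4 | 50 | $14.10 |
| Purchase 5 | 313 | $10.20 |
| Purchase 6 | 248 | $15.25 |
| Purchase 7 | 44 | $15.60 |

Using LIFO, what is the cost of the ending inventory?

Ending inventory = $10,816.65

Sale 1 (259) [LIFO — newest first]: 233 @ $14.65 + 26 @ $13.45 = $3,763.15
Sale 2 (90) [LIFO — newest first]: 61 @ $15.10 + 29 @ $13.45 = $1,311.15
Total COGS = $3,763.15 + $1,311.15 = $5,074.30
Ending inventory: 91 @ $13.45 + 87 @ $14.10 + 50 @ $14.10 + 313 @ $10.20 + 248 @ $15.25 + 44 @ $15.60 = $10,816.65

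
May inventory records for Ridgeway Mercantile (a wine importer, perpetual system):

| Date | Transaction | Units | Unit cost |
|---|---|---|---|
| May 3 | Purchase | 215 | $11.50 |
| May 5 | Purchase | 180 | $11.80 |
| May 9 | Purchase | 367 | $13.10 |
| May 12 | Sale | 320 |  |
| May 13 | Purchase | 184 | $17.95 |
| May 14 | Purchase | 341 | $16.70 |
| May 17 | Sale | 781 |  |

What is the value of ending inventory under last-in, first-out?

May 12, 320 sold [LIFO — newest first]: 320 @ $13.10 = $4,192.00
May 17, 781 sold [LIFO — newest first]: 341 @ $16.70 + 184 @ $17.95 + 47 @ $13.10 + 180 @ $11.80 + 29 @ $11.50 = $12,070.70
Total COGS = $4,192.00 + $12,070.70 = $16,262.70
Ending inventory: 186 @ $11.50 = $2,139.00

Ending inventory = $2,139.00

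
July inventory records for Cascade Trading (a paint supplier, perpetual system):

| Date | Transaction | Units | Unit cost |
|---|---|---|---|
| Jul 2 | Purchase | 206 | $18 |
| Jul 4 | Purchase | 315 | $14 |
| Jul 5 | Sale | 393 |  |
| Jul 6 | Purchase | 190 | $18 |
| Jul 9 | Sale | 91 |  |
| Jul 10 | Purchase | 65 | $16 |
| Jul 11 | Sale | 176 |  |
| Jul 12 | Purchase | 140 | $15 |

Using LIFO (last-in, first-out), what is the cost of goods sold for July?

Jul 5, 393 sold [LIFO — newest first]: 315 @ $14 + 78 @ $18 = $5,814
Jul 9, 91 sold [LIFO — newest first]: 91 @ $18 = $1,638
Jul 11, 176 sold [LIFO — newest first]: 65 @ $16 + 99 @ $18 + 12 @ $18 = $3,038
Total COGS = $5,814 + $1,638 + $3,038 = $10,490
Ending inventory: 116 @ $18 + 140 @ $15 = $4,188

COGS = $10,490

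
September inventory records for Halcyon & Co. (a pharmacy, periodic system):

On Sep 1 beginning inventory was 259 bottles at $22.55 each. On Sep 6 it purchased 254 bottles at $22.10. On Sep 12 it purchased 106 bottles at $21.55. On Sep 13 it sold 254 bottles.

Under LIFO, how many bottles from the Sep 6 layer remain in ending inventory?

106

Sep 13, 254 sold [LIFO — newest first]: 106 @ $21.55 + 148 @ $22.10 = $5,555.10
Ending inventory: 259 @ $22.55 + 106 @ $22.10 = $8,183.05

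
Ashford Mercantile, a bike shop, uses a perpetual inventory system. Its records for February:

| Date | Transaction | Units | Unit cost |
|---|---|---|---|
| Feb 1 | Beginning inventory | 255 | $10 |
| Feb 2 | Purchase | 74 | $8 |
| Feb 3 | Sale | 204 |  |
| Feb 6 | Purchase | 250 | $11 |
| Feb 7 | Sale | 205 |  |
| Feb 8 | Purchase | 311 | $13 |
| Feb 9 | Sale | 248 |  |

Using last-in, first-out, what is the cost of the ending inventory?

Feb 3, 204 sold [LIFO — newest first]: 74 @ $8 + 130 @ $10 = $1,892
Feb 7, 205 sold [LIFO — newest first]: 205 @ $11 = $2,255
Feb 9, 248 sold [LIFO — newest first]: 248 @ $13 = $3,224
Total COGS = $1,892 + $2,255 + $3,224 = $7,371
Ending inventory: 125 @ $10 + 45 @ $11 + 63 @ $13 = $2,564

Ending inventory = $2,564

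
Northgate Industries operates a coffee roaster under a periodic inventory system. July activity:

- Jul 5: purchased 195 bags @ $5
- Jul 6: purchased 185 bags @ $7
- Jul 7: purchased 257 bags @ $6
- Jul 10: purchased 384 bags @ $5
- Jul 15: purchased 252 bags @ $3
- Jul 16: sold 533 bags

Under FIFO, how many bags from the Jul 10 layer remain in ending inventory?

Jul 16, 533 sold [FIFO — oldest first]: 195 @ $5 + 185 @ $7 + 153 @ $6 = $3,188
Ending inventory: 104 @ $6 + 384 @ $5 + 252 @ $3 = $3,300

384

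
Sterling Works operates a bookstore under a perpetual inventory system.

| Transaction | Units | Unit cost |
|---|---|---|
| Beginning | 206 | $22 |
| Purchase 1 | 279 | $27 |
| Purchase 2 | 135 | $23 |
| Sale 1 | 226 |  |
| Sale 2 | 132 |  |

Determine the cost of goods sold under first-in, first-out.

Sale 1 (226) [FIFO — oldest first]: 206 @ $22 + 20 @ $27 = $5,072
Sale 2 (132) [FIFO — oldest first]: 132 @ $27 = $3,564
Total COGS = $5,072 + $3,564 = $8,636
Ending inventory: 127 @ $27 + 135 @ $23 = $6,534
Check: goods available $15,170 = COGS $8,636 + ending $6,534

COGS = $8,636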